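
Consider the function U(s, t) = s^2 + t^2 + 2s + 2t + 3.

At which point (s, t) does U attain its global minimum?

(-1, -1)

U(s,t) separates as P(s) + Q(t) + 3, so its minimum is min P + min Q + 3.
P'(s) = 2s + 2 vanishes at s ∈ {-1}; Q'(t) = 2(t + 1) vanishes at t ∈ {-1}.
Local minima of P (where P''>0): P(-1)=-1. Local minima of Q: Q(-1)=-1.
So the global minimum of U is P(-1) + Q(-1) + 3 = -1 − 1 + 3 = 1, attained at (-1, -1).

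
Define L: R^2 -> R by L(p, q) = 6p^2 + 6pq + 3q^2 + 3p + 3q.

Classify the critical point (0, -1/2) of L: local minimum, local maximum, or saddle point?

The Hessian of L is constant: H = [[12, 6], [6, 6]].
det(H) = 12·6 − 6² = 36.
det(H) > 0 and tr(H) = 18 > 0, so H is positive definite and the point is a local minimum.

local minimum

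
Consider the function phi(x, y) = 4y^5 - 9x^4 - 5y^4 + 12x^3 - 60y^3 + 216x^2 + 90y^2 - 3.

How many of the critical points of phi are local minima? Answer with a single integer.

phi separates as a function of x plus a function of y, so ∇phi=0 decouples.
∂phi/∂x = -36x(x - 4)(x + 3) = 0 at x ∈ {-3, 0, 4}; ∂phi/∂y = 20y(y - 3)(y - 1)(y + 3) = 0 at y ∈ {-3, 0, 1, 3}.
The Hessian is diagonal: diag(phi_xx, phi_yy). Second derivatives: phi_xx(-3)=-756, phi_xx(0)=432, phi_xx(4)=-1008; phi_yy(-3)=-1440, phi_yy(0)=180, phi_yy(1)=-160, phi_yy(3)=720.
Local minima occur where both diagonal entries positive: (0, 0), (0, 3). Count: 2.

2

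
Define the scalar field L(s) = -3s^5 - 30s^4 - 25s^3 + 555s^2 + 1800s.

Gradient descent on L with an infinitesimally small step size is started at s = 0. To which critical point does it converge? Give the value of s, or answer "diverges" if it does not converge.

L'(s) = -15(s - 3)(s + 2)(s + 4)(s + 5), so L'(0) = 1800.
Gradient descent moves in the -L' direction, i.e. s is decreasing.
The nearest critical point in that direction is s = -2, where L'' = 450 > 0 (a local minimum). The iterate converges there.

-2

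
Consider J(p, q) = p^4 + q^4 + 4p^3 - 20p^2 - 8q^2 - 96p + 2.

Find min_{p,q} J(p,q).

J(p,q) separates as A(p) + B(q) + 2, so its minimum is min A + min B + 2.
A'(p) = 4(p - 3)(p + 2)(p + 4) vanishes at p ∈ {-4, -2, 3}; B'(q) = 4q(q - 2)(q + 2) vanishes at q ∈ {-2, 0, 2}.
Local minima of A (where A''>0): A(-4)=64, A(3)=-279. Local minima of B: B(-2)=-16, B(2)=-16.
So the global minimum of J is A(3) + B(-2) + 2 = -279 − 16 + 2 = -293, attained at (3, -2).

-293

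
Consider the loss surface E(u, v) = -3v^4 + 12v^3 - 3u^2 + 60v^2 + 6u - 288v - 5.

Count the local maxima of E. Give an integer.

2

E separates as a function of u plus a function of v, so ∇E=0 decouples.
∂E/∂u = -6(u - 1) = 0 at u ∈ {1}; ∂E/∂v = -12(v - 4)(v - 2)(v + 3) = 0 at v ∈ {-3, 2, 4}.
The Hessian is diagonal: diag(E_uu, E_vv). Second derivatives: E_uu(1)=-6; E_vv(-3)=-420, E_vv(2)=120, E_vv(4)=-168.
Local maxima occur where both diagonal entries negative: (1, -3), (1, 4). Count: 2.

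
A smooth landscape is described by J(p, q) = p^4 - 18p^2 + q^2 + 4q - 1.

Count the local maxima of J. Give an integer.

0

J separates as a function of p plus a function of q, so ∇J=0 decouples.
∂J/∂p = 4p(p - 3)(p + 3) = 0 at p ∈ {-3, 0, 3}; ∂J/∂q = 2(q + 2) = 0 at q ∈ {-2}.
The Hessian is diagonal: diag(J_pp, J_qq). Second derivatives: J_pp(-3)=72, J_pp(0)=-36, J_pp(3)=72; J_qq(-2)=2.
Local maxima occur where both diagonal entries negative: none. Count: 0.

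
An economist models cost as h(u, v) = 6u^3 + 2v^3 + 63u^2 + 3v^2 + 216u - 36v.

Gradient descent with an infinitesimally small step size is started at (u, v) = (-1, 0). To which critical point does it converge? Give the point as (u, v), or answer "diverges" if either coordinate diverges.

(-3, 2)

h is separable, so gradient descent decouples: u follows -∂h/∂u, v follows -∂h/∂v.
∂h/∂u = 18(u + 3)(u + 4); at u=-1 this is 108, so u decreases.
∂h/∂v = 6(v - 2)(v + 3); at v=0 this is -36, so v increases.
u converges to its nearest critical value -3 (a local min of the u-part); v converges to 2. The iterate converges to (-3, 2).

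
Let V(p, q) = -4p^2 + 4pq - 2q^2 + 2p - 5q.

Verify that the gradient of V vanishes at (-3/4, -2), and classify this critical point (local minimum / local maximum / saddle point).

local maximum

∇V = (-8p + 4q + 2, 4p - 4q - 5); substituting (-3/4, -2) gives ∇V = (0, 0), so (-3/4, -2) is indeed a critical point.
The Hessian of V is constant: H = [[-8, 4], [4, -4]].
det(H) = (-8)·(-4) − 4² = 16.
det(H) > 0 and tr(H) = -12 < 0, so H is negative definite and the point is a local maximum.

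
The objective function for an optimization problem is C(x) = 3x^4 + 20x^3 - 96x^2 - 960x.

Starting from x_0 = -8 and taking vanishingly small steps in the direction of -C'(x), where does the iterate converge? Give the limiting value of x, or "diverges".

C'(x) = 12(x - 4)(x + 4)(x + 5), so C'(-8) = -1728.
Gradient descent moves in the -C' direction, i.e. x is increasing.
The nearest critical point in that direction is x = -5, where C'' = 108 > 0 (a local minimum). The iterate converges there.

-5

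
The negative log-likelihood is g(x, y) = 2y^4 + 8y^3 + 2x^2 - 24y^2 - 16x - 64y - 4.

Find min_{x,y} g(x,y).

g(x,y) separates as P(x) + Q(y) − 4, so its minimum is min P + min Q − 4.
P'(x) = 4x - 16 vanishes at x ∈ {4}; Q'(y) = 8(y - 2)(y + 1)(y + 4) vanishes at y ∈ {-4, -1, 2}.
Local minima of P (where P''>0): P(4)=-32. Local minima of Q: Q(-4)=-128, Q(2)=-128.
So the global minimum of g is P(4) + Q(-4) − 4 = -32 − 128 − 4 = -164, attained at (4, -4).

-164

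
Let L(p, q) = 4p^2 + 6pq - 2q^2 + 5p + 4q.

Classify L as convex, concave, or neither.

L is quadratic, so its Hessian is the constant matrix H = [[8, 6], [6, -4]].
det(H) = -68, tr(H) = 4.
det(H) < 0, so H is indefinite: neither convex nor concave.

neither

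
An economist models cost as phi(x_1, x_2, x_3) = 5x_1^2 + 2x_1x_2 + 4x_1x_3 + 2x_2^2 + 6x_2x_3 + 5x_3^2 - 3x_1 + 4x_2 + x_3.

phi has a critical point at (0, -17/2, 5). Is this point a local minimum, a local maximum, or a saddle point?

The Hessian is constant: H = [[10, 2, 4], [2, 4, 6], [4, 6, 10]].
Leading principal minors: Δ₁ = 10, Δ₂ = 36, Δ₃ = 32.
All leading minors are positive, so H is positive definite: a local minimum.

local minimum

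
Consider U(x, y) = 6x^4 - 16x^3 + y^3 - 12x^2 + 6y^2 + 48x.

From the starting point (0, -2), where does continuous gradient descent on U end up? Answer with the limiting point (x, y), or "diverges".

U is separable, so gradient descent decouples: x follows -∂U/∂x, y follows -∂U/∂y.
∂U/∂x = 24(x - 2)(x - 1)(x + 1); at x=0 this is 48, so x decreases.
∂U/∂y = 3y(y + 4); at y=-2 this is -12, so y increases.
x converges to its nearest critical value -1 (a local min of the x-part); y converges to 0. The iterate converges to (-1, 0).

(-1, 0)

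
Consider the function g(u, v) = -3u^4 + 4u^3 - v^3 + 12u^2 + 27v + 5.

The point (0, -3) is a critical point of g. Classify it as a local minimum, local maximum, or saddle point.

local minimum

The mixed partial ∂²g/∂u∂v is 0, so the Hessian at any point is diag(g_uu, g_vv) = diag(12(-3u^2 + 2u + 2), -6v).
At (0, -3): H = diag(24, 18).
Both eigenvalues are positive, so H is positive definite: a local minimum.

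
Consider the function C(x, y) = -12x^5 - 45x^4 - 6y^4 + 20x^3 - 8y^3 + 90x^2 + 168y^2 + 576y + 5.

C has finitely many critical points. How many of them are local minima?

2

C separates as a function of x plus a function of y, so ∇C=0 decouples.
∂C/∂x = -60x(x - 1)(x + 1)(x + 3) = 0 at x ∈ {-3, -1, 0, 1}; ∂C/∂y = -24(y - 4)(y + 2)(y + 3) = 0 at y ∈ {-3, -2, 4}.
The Hessian is diagonal: diag(C_xx, C_yy). Second derivatives: C_xx(-3)=1440, C_xx(-1)=-240, C_xx(0)=180, C_xx(1)=-480; C_yy(-3)=-168, C_yy(-2)=144, C_yy(4)=-1008.
Local minima occur where both diagonal entries positive: (-3, -2), (0, -2). Count: 2.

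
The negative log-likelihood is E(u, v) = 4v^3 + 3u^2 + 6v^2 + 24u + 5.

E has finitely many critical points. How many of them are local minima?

E separates as a function of u plus a function of v, so ∇E=0 decouples.
∂E/∂u = 6(u + 4) = 0 at u ∈ {-4}; ∂E/∂v = 12v(v + 1) = 0 at v ∈ {-1, 0}.
The Hessian is diagonal: diag(E_uu, E_vv). Second derivatives: E_uu(-4)=6; E_vv(-1)=-12, E_vv(0)=12.
Local minima occur where both diagonal entries positive: (-4, 0). Count: 1.

1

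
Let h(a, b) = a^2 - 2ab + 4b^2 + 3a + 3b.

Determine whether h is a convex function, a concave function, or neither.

h is quadratic, so its Hessian is the constant matrix H = [[2, -2], [-2, 8]].
det(H) = 12, tr(H) = 10.
det(H) > 0 and tr(H) > 0, so H is positive definite everywhere: convex.

convex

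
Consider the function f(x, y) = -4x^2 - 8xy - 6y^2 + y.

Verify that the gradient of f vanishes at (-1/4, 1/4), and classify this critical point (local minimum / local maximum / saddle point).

local maximum

∇f = (-8x - 8y, -8x - 12y + 1); substituting (-1/4, 1/4) gives ∇f = (0, 0), so (-1/4, 1/4) is indeed a critical point.
The Hessian of f is constant: H = [[-8, -8], [-8, -12]].
det(H) = (-8)·(-12) − (-8)² = 32.
det(H) > 0 and tr(H) = -20 < 0, so H is negative definite and the point is a local maximum.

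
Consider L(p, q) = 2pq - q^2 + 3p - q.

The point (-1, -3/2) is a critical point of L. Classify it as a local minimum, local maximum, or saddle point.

The Hessian of L is constant: H = [[0, 2], [2, -2]].
det(H) = 0·(-2) − 2² = -4.
Since det(H) < 0, H is indefinite and the critical point is a saddle point.

saddle point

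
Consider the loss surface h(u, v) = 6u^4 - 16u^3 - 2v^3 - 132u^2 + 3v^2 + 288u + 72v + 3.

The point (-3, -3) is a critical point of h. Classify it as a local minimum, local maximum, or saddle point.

local minimum

The mixed partial ∂²h/∂u∂v is 0, so the Hessian at any point is diag(h_uu, h_vv) = diag(24(3u^2 - 4u - 11), 6(-2v + 1)).
At (-3, -3): H = diag(672, 42).
Both eigenvalues are positive, so H is positive definite: a local minimum.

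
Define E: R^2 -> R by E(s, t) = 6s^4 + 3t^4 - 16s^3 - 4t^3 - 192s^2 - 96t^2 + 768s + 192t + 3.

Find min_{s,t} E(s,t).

-4861

E(s,t) separates as P(s) + Q(t) + 3, so its minimum is min P + min Q + 3.
P'(s) = 24(s - 4)(s - 2)(s + 4) vanishes at s ∈ {-4, 2, 4}; Q'(t) = 12(t - 4)(t - 1)(t + 4) vanishes at t ∈ {-4, 1, 4}.
Local minima of P (where P''>0): P(-4)=-3584, P(4)=512. Local minima of Q: Q(-4)=-1280, Q(4)=-256.
So the global minimum of E is P(-4) + Q(-4) + 3 = -3584 − 1280 + 3 = -4861, attained at (-4, -4).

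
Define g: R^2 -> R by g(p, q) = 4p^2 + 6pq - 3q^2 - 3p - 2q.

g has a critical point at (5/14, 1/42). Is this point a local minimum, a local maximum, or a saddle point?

saddle point

The Hessian of g is constant: H = [[8, 6], [6, -6]].
det(H) = 8·(-6) − 6² = -84.
Since det(H) < 0, H is indefinite and the critical point is a saddle point.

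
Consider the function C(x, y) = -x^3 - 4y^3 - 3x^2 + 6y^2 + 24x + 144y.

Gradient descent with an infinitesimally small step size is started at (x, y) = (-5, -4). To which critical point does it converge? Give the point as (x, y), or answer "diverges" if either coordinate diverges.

C is separable, so gradient descent decouples: x follows -∂C/∂x, y follows -∂C/∂y.
∂C/∂x = -3(x - 2)(x + 4); at x=-5 this is -21, so x increases.
∂C/∂y = -12(y - 4)(y + 3); at y=-4 this is -96, so y increases.
x converges to its nearest critical value -4 (a local min of the x-part); y converges to -3. The iterate converges to (-4, -3).

(-4, -3)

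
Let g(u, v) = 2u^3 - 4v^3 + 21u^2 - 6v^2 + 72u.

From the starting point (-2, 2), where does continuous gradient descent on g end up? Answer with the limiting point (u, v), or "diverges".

diverges

g is separable, so gradient descent decouples: u follows -∂g/∂u, v follows -∂g/∂v.
∂g/∂u = 6(u + 3)(u + 4); at u=-2 this is 12, so u decreases.
∂g/∂v = -12v(v + 1); at v=2 this is -72, so v increases.
The v-coordinate has no critical point in that direction and runs off to infinity.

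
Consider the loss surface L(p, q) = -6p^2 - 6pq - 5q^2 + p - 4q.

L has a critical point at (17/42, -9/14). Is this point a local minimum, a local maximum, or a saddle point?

The Hessian of L is constant: H = [[-12, -6], [-6, -10]].
det(H) = (-12)·(-10) − (-6)² = 84.
det(H) > 0 and tr(H) = -22 < 0, so H is negative definite and the point is a local maximum.

local maximum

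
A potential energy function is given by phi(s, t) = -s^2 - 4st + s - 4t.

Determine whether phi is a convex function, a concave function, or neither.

phi is quadratic, so its Hessian is the constant matrix H = [[-2, -4], [-4, 0]].
det(H) = -16, tr(H) = -2.
det(H) < 0, so H is indefinite: neither convex nor concave.

neither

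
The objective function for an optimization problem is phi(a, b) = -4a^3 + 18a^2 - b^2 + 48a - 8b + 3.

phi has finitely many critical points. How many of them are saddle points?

phi separates as a function of a plus a function of b, so ∇phi=0 decouples.
∂phi/∂a = -12(a - 4)(a + 1) = 0 at a ∈ {-1, 4}; ∂phi/∂b = -2(b + 4) = 0 at b ∈ {-4}.
The Hessian is diagonal: diag(phi_aa, phi_bb). Second derivatives: phi_aa(-1)=60, phi_aa(4)=-60; phi_bb(-4)=-2.
Saddle points occur where the two diagonal entries have opposite signs: (-1, -4). Count: 1.

1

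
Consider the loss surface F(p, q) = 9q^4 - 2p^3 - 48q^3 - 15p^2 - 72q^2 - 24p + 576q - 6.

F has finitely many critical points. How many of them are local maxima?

1

F separates as a function of p plus a function of q, so ∇F=0 decouples.
∂F/∂p = -6(p + 1)(p + 4) = 0 at p ∈ {-4, -1}; ∂F/∂q = 36(q - 4)(q - 2)(q + 2) = 0 at q ∈ {-2, 2, 4}.
The Hessian is diagonal: diag(F_pp, F_qq). Second derivatives: F_pp(-4)=18, F_pp(-1)=-18; F_qq(-2)=864, F_qq(2)=-288, F_qq(4)=432.
Local maxima occur where both diagonal entries negative: (-1, 2). Count: 1.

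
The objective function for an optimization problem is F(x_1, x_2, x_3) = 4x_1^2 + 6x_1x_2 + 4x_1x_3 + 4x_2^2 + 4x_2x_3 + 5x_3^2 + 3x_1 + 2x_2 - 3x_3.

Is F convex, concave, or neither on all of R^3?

convex

F is quadratic, so its Hessian is the constant matrix H = [[8, 6, 4], [6, 8, 4], [4, 4, 10]].
Leading principal minors: 8, 28, 216.
All positive ⇒ H ≻ 0 ⇒ convex.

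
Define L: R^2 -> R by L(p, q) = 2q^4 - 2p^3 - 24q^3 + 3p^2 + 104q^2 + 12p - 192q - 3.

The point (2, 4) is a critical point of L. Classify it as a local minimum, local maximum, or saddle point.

saddle point

The mixed partial ∂²L/∂p∂q is 0, so the Hessian at any point is diag(L_pp, L_qq) = diag(6(-2p + 1), 8(3q^2 - 18q + 26)).
At (2, 4): H = diag(-18, 16).
The eigenvalues have opposite signs, so H is indefinite: a saddle point.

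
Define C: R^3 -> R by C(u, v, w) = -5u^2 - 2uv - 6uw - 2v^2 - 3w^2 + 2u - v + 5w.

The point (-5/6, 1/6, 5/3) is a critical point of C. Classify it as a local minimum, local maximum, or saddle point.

The Hessian is constant: H = [[-10, -2, -6], [-2, -4, 0], [-6, 0, -6]].
Leading principal minors: Δ₁ = -10, Δ₂ = 36, Δ₃ = -72.
The minors alternate sign starting negative (−, +, −), so H is negative definite: a local maximum.

local maximum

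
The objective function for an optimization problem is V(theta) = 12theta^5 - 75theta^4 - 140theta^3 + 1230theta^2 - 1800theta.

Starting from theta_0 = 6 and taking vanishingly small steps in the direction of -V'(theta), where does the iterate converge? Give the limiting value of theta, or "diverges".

V'(theta) = 60(theta - 5)(theta - 2)(theta - 1)(theta + 3), so V'(6) = 10800.
Gradient descent moves in the -V' direction, i.e. theta is decreasing.
The nearest critical point in that direction is theta = 5, where V'' = 5760 > 0 (a local minimum). The iterate converges there.

5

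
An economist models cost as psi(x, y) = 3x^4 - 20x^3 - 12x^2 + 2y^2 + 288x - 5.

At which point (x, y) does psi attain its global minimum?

psi(x,y) separates as P(x) + Q(y) − 5, so its minimum is min P + min Q − 5.
P'(x) = 12(x - 4)(x - 3)(x + 2) vanishes at x ∈ {-2, 3, 4}; Q'(y) = 4y vanishes at y ∈ {0}.
Local minima of P (where P''>0): P(-2)=-416, P(4)=448. Local minima of Q: Q(0)=0.
So the global minimum of psi is P(-2) + Q(0) − 5 = -416 + 0 − 5 = -421, attained at (-2, 0).

(-2, 0)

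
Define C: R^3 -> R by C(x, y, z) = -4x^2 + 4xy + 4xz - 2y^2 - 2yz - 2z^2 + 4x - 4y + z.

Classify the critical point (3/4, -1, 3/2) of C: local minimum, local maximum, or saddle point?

local maximum

The Hessian is constant: H = [[-8, 4, 4], [4, -4, -2], [4, -2, -4]].
Leading principal minors: Δ₁ = -8, Δ₂ = 16, Δ₃ = -32.
The minors alternate sign starting negative (−, +, −), so H is negative definite: a local maximum.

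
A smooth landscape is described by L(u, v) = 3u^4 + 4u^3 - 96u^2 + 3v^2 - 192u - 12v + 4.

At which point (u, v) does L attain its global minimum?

L(u,v) separates as P(u) + Q(v) + 4, so its minimum is min P + min Q + 4.
P'(u) = 12(u - 4)(u + 1)(u + 4) vanishes at u ∈ {-4, -1, 4}; Q'(v) = 6v - 12 vanishes at v ∈ {2}.
Local minima of P (where P''>0): P(-4)=-256, P(4)=-1280. Local minima of Q: Q(2)=-12.
So the global minimum of L is P(4) + Q(2) + 4 = -1280 − 12 + 4 = -1288, attained at (4, 2).

(4, 2)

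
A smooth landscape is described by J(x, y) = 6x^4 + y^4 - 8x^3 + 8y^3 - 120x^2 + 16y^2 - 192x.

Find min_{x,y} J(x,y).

J(x,y) separates as P(x) + Q(y), so its minimum is min P + min Q.
P'(x) = 24(x - 4)(x + 1)(x + 2) vanishes at x ∈ {-2, -1, 4}; Q'(y) = 4y(y + 2)(y + 4) vanishes at y ∈ {-4, -2, 0}.
Local minima of P (where P''>0): P(-2)=64, P(4)=-1664. Local minima of Q: Q(-4)=0, Q(0)=0.
So the global minimum of J is P(4) + Q(-4) = -1664 + 0 = -1664, attained at (4, -4).

-1664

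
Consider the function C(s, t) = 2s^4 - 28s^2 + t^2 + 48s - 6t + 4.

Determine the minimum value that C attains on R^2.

-239

C(s,t) separates as P(s) + Q(t) + 4, so its minimum is min P + min Q + 4.
P'(s) = 8(s - 2)(s - 1)(s + 3) vanishes at s ∈ {-3, 1, 2}; Q'(t) = 2(t - 3) vanishes at t ∈ {3}.
Local minima of P (where P''>0): P(-3)=-234, P(2)=16. Local minima of Q: Q(3)=-9.
So the global minimum of C is P(-3) + Q(3) + 4 = -234 − 9 + 4 = -239, attained at (-3, 3).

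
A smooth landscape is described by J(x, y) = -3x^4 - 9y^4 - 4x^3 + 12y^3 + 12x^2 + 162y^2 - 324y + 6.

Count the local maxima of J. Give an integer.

J separates as a function of x plus a function of y, so ∇J=0 decouples.
∂J/∂x = -12x(x - 1)(x + 2) = 0 at x ∈ {-2, 0, 1}; ∂J/∂y = -36(y - 3)(y - 1)(y + 3) = 0 at y ∈ {-3, 1, 3}.
The Hessian is diagonal: diag(J_xx, J_yy). Second derivatives: J_xx(-2)=-72, J_xx(0)=24, J_xx(1)=-36; J_yy(-3)=-864, J_yy(1)=288, J_yy(3)=-432.
Local maxima occur where both diagonal entries negative: (-2, -3), (-2, 3), (1, -3), (1, 3). Count: 4.

4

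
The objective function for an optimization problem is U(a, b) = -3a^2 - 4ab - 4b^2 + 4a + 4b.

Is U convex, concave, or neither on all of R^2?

U is quadratic, so its Hessian is the constant matrix H = [[-6, -4], [-4, -8]].
det(H) = 32, tr(H) = -14.
det(H) > 0 and tr(H) < 0, so H is negative definite everywhere: concave.

concave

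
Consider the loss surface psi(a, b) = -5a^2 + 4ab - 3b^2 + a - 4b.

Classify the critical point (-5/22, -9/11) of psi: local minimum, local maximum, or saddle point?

local maximum

The Hessian of psi is constant: H = [[-10, 4], [4, -6]].
det(H) = (-10)·(-6) − 4² = 44.
det(H) > 0 and tr(H) = -16 < 0, so H is negative definite and the point is a local maximum.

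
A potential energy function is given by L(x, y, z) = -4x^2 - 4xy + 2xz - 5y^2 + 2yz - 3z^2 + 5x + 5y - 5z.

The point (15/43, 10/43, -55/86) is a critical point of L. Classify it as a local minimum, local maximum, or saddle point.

The Hessian is constant: H = [[-8, -4, 2], [-4, -10, 2], [2, 2, -6]].
Leading principal minors: Δ₁ = -8, Δ₂ = 64, Δ₃ = -344.
The minors alternate sign starting negative (−, +, −), so H is negative definite: a local maximum.

local maximum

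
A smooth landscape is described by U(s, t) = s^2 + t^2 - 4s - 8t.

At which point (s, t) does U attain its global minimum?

U(s,t) separates as P(s) + Q(t), so its minimum is min P + min Q.
P'(s) = 2s - 4 vanishes at s ∈ {2}; Q'(t) = 2(t - 4) vanishes at t ∈ {4}.
Local minima of P (where P''>0): P(2)=-4. Local minima of Q: Q(4)=-16.
So the global minimum of U is P(2) + Q(4) = -4 − 16 = -20, attained at (2, 4).

(2, 4)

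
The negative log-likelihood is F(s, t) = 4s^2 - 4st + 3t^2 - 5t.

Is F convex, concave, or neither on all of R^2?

F is quadratic, so its Hessian is the constant matrix H = [[8, -4], [-4, 6]].
det(H) = 32, tr(H) = 14.
det(H) > 0 and tr(H) > 0, so H is positive definite everywhere: convex.

convex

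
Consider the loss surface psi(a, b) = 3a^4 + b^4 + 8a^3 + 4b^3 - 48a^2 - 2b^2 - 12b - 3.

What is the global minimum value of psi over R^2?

psi(a,b) separates as P(a) + Q(b) − 3, so its minimum is min P + min Q − 3.
P'(a) = 12a(a - 2)(a + 4) vanishes at a ∈ {-4, 0, 2}; Q'(b) = 4(b - 1)(b + 1)(b + 3) vanishes at b ∈ {-3, -1, 1}.
Local minima of P (where P''>0): P(-4)=-512, P(2)=-80. Local minima of Q: Q(-3)=-9, Q(1)=-9.
So the global minimum of psi is P(-4) + Q(-3) − 3 = -512 − 9 − 3 = -524, attained at (-4, -3).

-524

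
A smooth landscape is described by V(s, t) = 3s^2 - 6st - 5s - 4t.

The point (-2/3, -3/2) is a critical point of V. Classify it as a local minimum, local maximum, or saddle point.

saddle point

The Hessian of V is constant: H = [[6, -6], [-6, 0]].
det(H) = 6·0 − (-6)² = -36.
Since det(H) < 0, H is indefinite and the critical point is a saddle point.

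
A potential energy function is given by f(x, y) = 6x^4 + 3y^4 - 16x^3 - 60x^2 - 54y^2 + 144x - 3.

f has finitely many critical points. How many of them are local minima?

f separates as a function of x plus a function of y, so ∇f=0 decouples.
∂f/∂x = 24(x - 3)(x - 1)(x + 2) = 0 at x ∈ {-2, 1, 3}; ∂f/∂y = 12y(y - 3)(y + 3) = 0 at y ∈ {-3, 0, 3}.
The Hessian is diagonal: diag(f_xx, f_yy). Second derivatives: f_xx(-2)=360, f_xx(1)=-144, f_xx(3)=240; f_yy(-3)=216, f_yy(0)=-108, f_yy(3)=216.
Local minima occur where both diagonal entries positive: (-2, -3), (-2, 3), (3, -3), (3, 3). Count: 4.

4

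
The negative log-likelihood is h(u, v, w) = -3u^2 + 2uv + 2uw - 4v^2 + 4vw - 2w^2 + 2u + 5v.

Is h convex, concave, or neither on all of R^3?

concave

h is quadratic, so its Hessian is the constant matrix H = [[-6, 2, 2], [2, -8, 4], [2, 4, -4]].
Leading principal minors: -6, 44, -16.
Signs alternate −, +, − ⇒ H ≺ 0 ⇒ concave.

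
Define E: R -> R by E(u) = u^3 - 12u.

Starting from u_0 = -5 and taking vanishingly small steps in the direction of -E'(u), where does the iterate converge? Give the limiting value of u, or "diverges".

diverges

E'(u) = 3(u - 2)(u + 2), so E'(-5) = 63.
Gradient descent moves in the -E' direction, i.e. u is decreasing.
There is no critical point below u=-5, and E' keeps the same sign, so the iterate runs off to −∞.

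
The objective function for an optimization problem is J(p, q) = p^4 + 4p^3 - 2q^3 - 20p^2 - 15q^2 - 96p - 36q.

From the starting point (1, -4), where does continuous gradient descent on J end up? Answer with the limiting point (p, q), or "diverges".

J is separable, so gradient descent decouples: p follows -∂J/∂p, q follows -∂J/∂q.
∂J/∂p = 4(p - 3)(p + 2)(p + 4); at p=1 this is -120, so p increases.
∂J/∂q = -6(q + 2)(q + 3); at q=-4 this is -12, so q increases.
p converges to its nearest critical value 3 (a local min of the p-part); q converges to -3. The iterate converges to (3, -3).

(3, -3)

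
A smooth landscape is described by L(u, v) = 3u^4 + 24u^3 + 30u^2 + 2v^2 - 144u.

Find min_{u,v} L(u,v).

-87

L(u,v) separates as P(u) + Q(v), so its minimum is min P + min Q.
P'(u) = 12(u - 1)(u + 3)(u + 4) vanishes at u ∈ {-4, -3, 1}; Q'(v) = 4v vanishes at v ∈ {0}.
Local minima of P (where P''>0): P(-4)=288, P(1)=-87. Local minima of Q: Q(0)=0.
So the global minimum of L is P(1) + Q(0) = -87 + 0 = -87, attained at (1, 0).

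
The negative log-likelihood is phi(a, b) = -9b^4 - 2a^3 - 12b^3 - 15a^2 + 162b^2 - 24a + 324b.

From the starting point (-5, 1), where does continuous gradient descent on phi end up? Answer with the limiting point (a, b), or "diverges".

(-4, -1)

phi is separable, so gradient descent decouples: a follows -∂phi/∂a, b follows -∂phi/∂b.
∂phi/∂a = -6(a + 1)(a + 4); at a=-5 this is -24, so a increases.
∂phi/∂b = -36(b - 3)(b + 1)(b + 3); at b=1 this is 576, so b decreases.
a converges to its nearest critical value -4 (a local min of the a-part); b converges to -1. The iterate converges to (-4, -1).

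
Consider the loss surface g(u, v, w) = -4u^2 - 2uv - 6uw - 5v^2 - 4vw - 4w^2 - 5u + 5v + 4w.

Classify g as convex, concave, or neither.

concave

g is quadratic, so its Hessian is the constant matrix H = [[-8, -2, -6], [-2, -10, -4], [-6, -4, -8]].
Leading principal minors: -8, 76, -216.
Signs alternate −, +, − ⇒ H ≺ 0 ⇒ concave.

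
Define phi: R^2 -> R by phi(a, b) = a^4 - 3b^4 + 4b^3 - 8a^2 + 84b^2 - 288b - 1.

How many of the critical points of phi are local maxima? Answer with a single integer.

phi separates as a function of a plus a function of b, so ∇phi=0 decouples.
∂phi/∂a = 4a(a - 2)(a + 2) = 0 at a ∈ {-2, 0, 2}; ∂phi/∂b = -12(b - 3)(b - 2)(b + 4) = 0 at b ∈ {-4, 2, 3}.
The Hessian is diagonal: diag(phi_aa, phi_bb). Second derivatives: phi_aa(-2)=32, phi_aa(0)=-16, phi_aa(2)=32; phi_bb(-4)=-504, phi_bb(2)=72, phi_bb(3)=-84.
Local maxima occur where both diagonal entries negative: (0, -4), (0, 3). Count: 2.

2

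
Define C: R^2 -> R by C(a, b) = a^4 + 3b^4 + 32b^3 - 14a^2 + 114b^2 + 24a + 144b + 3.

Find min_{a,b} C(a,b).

C(a,b) separates as P(a) + Q(b) + 3, so its minimum is min P + min Q + 3.
P'(a) = 4(a - 2)(a - 1)(a + 3) vanishes at a ∈ {-3, 1, 2}; Q'(b) = 12(b + 1)(b + 3)(b + 4) vanishes at b ∈ {-4, -3, -1}.
Local minima of P (where P''>0): P(-3)=-117, P(2)=8. Local minima of Q: Q(-4)=-32, Q(-1)=-59.
So the global minimum of C is P(-3) + Q(-1) + 3 = -117 − 59 + 3 = -173, attained at (-3, -1).

-173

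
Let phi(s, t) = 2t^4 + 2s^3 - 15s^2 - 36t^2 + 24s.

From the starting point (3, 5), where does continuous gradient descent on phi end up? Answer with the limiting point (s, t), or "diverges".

phi is separable, so gradient descent decouples: s follows -∂phi/∂s, t follows -∂phi/∂t.
∂phi/∂s = 6(s - 4)(s - 1); at s=3 this is -12, so s increases.
∂phi/∂t = 8t(t - 3)(t + 3); at t=5 this is 640, so t decreases.
s converges to its nearest critical value 4 (a local min of the s-part); t converges to 3. The iterate converges to (4, 3).

(4, 3)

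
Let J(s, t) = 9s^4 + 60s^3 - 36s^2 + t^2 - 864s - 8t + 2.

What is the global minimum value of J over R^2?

J(s,t) separates as P(s) + Q(t) + 2, so its minimum is min P + min Q + 2.
P'(s) = 36(s - 2)(s + 3)(s + 4) vanishes at s ∈ {-4, -3, 2}; Q'(t) = 2(t - 4) vanishes at t ∈ {4}.
Local minima of P (where P''>0): P(-4)=1344, P(2)=-1248. Local minima of Q: Q(4)=-16.
So the global minimum of J is P(2) + Q(4) + 2 = -1248 − 16 + 2 = -1262, attained at (2, 4).

-1262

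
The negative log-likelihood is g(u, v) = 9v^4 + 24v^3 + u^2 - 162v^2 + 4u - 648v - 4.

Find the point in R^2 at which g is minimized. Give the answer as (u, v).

(-2, 3)

g(u,v) separates as P(u) + Q(v) − 4, so its minimum is min P + min Q − 4.
P'(u) = 2u + 4 vanishes at u ∈ {-2}; Q'(v) = 36(v - 3)(v + 2)(v + 3) vanishes at v ∈ {-3, -2, 3}.
Local minima of P (where P''>0): P(-2)=-4. Local minima of Q: Q(-3)=567, Q(3)=-2025.
So the global minimum of g is P(-2) + Q(3) − 4 = -4 − 2025 − 4 = -2033, attained at (-2, 3).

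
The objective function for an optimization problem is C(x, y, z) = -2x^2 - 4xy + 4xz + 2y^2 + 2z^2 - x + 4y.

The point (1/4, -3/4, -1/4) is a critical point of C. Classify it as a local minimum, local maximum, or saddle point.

The Hessian is constant: H = [[-4, -4, 4], [-4, 4, 0], [4, 0, 4]].
Leading principal minors: Δ₁ = -4, Δ₂ = -32, Δ₃ = -192.
The minors fit neither the all-positive nor the alternating-sign pattern, so H is indefinite: a saddle point.

saddle point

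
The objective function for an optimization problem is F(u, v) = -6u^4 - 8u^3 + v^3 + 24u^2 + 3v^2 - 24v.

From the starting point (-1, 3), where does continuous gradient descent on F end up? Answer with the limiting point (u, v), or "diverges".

F is separable, so gradient descent decouples: u follows -∂F/∂u, v follows -∂F/∂v.
∂F/∂u = -24u(u - 1)(u + 2); at u=-1 this is -48, so u increases.
∂F/∂v = 3(v - 2)(v + 4); at v=3 this is 21, so v decreases.
u converges to its nearest critical value 0 (a local min of the u-part); v converges to 2. The iterate converges to (0, 2).

(0, 2)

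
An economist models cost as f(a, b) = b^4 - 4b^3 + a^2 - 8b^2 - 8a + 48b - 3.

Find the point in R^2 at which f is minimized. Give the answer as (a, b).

f(a,b) separates as P(a) + Q(b) − 3, so its minimum is min P + min Q − 3.
P'(a) = 2a - 8 vanishes at a ∈ {4}; Q'(b) = 4(b - 3)(b - 2)(b + 2) vanishes at b ∈ {-2, 2, 3}.
Local minima of P (where P''>0): P(4)=-16. Local minima of Q: Q(-2)=-80, Q(3)=45.
So the global minimum of f is P(4) + Q(-2) − 3 = -16 − 80 − 3 = -99, attained at (4, -2).

(4, -2)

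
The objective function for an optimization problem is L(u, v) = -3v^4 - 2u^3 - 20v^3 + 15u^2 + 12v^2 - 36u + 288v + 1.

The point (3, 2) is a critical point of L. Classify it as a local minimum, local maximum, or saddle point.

The mixed partial ∂²L/∂u∂v is 0, so the Hessian at any point is diag(L_uu, L_vv) = diag(6(-2u + 5), 12(-3v^2 - 10v + 2)).
At (3, 2): H = diag(-6, -360).
Both eigenvalues are negative, so H is negative definite: a local maximum.

local maximum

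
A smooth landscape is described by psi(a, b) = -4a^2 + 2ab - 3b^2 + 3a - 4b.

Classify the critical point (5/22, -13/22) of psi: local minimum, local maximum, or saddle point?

The Hessian of psi is constant: H = [[-8, 2], [2, -6]].
det(H) = (-8)·(-6) − 2² = 44.
det(H) > 0 and tr(H) = -14 < 0, so H is negative definite and the point is a local maximum.

local maximum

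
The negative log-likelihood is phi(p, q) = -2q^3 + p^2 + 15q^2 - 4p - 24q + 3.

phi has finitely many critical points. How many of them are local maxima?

phi separates as a function of p plus a function of q, so ∇phi=0 decouples.
∂phi/∂p = 2(p - 2) = 0 at p ∈ {2}; ∂phi/∂q = -6(q - 4)(q - 1) = 0 at q ∈ {1, 4}.
The Hessian is diagonal: diag(phi_pp, phi_qq). Second derivatives: phi_pp(2)=2; phi_qq(1)=18, phi_qq(4)=-18.
Local maxima occur where both diagonal entries negative: none. Count: 0.

0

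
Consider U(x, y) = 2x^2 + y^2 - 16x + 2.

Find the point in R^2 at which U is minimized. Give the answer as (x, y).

(4, 0)

U(x,y) separates as P(x) + Q(y) + 2, so its minimum is min P + min Q + 2.
P'(x) = 4x - 16 vanishes at x ∈ {4}; Q'(y) = 2y vanishes at y ∈ {0}.
Local minima of P (where P''>0): P(4)=-32. Local minima of Q: Q(0)=0.
So the global minimum of U is P(4) + Q(0) + 2 = -32 + 0 + 2 = -30, attained at (4, 0).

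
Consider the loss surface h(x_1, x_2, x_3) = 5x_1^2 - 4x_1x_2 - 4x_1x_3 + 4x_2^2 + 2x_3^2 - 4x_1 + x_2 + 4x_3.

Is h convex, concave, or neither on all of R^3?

h is quadratic, so its Hessian is the constant matrix H = [[10, -4, -4], [-4, 8, 0], [-4, 0, 4]].
Leading principal minors: 10, 64, 128.
All positive ⇒ H ≻ 0 ⇒ convex.

convex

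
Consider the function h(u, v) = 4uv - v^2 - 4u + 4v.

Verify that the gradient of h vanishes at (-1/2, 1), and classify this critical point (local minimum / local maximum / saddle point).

saddle point

∇h = (4v - 4, 4u - 2v + 4); substituting (-1/2, 1) gives ∇h = (0, 0), so (-1/2, 1) is indeed a critical point.
The Hessian of h is constant: H = [[0, 4], [4, -2]].
det(H) = 0·(-2) − 4² = -16.
Since det(H) < 0, H is indefinite and the critical point is a saddle point.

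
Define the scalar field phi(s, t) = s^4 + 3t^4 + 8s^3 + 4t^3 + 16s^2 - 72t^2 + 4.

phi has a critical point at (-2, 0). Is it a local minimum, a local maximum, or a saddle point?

The mixed partial ∂²phi/∂s∂t is 0, so the Hessian at any point is diag(phi_ss, phi_tt) = diag(4(3s^2 + 12s + 8), 12(3t^2 + 2t - 12)).
At (-2, 0): H = diag(-16, -144).
Both eigenvalues are negative, so H is negative definite: a local maximum.

local maximum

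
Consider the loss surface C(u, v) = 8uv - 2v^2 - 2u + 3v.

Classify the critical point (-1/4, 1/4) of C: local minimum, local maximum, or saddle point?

saddle point

The Hessian of C is constant: H = [[0, 8], [8, -4]].
det(H) = 0·(-4) − 8² = -64.
Since det(H) < 0, H is indefinite and the critical point is a saddle point.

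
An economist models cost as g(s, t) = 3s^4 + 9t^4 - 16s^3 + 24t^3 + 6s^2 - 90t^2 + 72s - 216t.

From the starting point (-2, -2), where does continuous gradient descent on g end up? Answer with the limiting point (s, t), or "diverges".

(-1, -3)

g is separable, so gradient descent decouples: s follows -∂g/∂s, t follows -∂g/∂t.
∂g/∂s = 12(s - 3)(s - 2)(s + 1); at s=-2 this is -240, so s increases.
∂g/∂t = 36(t - 2)(t + 1)(t + 3); at t=-2 this is 144, so t decreases.
s converges to its nearest critical value -1 (a local min of the s-part); t converges to -3. The iterate converges to (-1, -3).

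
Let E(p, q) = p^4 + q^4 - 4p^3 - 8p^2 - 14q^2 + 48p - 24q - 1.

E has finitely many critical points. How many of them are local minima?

4

E separates as a function of p plus a function of q, so ∇E=0 decouples.
∂E/∂p = 4(p - 3)(p - 2)(p + 2) = 0 at p ∈ {-2, 2, 3}; ∂E/∂q = 4(q - 3)(q + 1)(q + 2) = 0 at q ∈ {-2, -1, 3}.
The Hessian is diagonal: diag(E_pp, E_qq). Second derivatives: E_pp(-2)=80, E_pp(2)=-16, E_pp(3)=20; E_qq(-2)=20, E_qq(-1)=-16, E_qq(3)=80.
Local minima occur where both diagonal entries positive: (-2, -2), (-2, 3), (3, -2), (3, 3). Count: 4.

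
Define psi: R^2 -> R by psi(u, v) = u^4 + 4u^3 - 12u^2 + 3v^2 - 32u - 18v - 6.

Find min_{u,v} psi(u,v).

psi(u,v) separates as P(u) + Q(v) − 6, so its minimum is min P + min Q − 6.
P'(u) = 4(u - 2)(u + 1)(u + 4) vanishes at u ∈ {-4, -1, 2}; Q'(v) = 6v - 18 vanishes at v ∈ {3}.
Local minima of P (where P''>0): P(-4)=-64, P(2)=-64. Local minima of Q: Q(3)=-27.
So the global minimum of psi is P(-4) + Q(3) − 6 = -64 − 27 − 6 = -97, attained at (-4, 3).

-97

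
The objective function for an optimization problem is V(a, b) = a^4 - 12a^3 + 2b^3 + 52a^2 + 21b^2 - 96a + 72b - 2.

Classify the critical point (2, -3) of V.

The mixed partial ∂²V/∂a∂b is 0, so the Hessian at any point is diag(V_aa, V_bb) = diag(4(3a^2 - 18a + 26), 6(2b + 7)).
At (2, -3): H = diag(8, 6).
Both eigenvalues are positive, so H is positive definite: a local minimum.

local minimum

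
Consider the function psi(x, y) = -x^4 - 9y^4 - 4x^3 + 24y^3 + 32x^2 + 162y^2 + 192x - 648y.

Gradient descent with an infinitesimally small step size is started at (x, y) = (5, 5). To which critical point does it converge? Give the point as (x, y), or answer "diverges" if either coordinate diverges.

psi is separable, so gradient descent decouples: x follows -∂psi/∂x, y follows -∂psi/∂y.
∂psi/∂x = -4(x - 4)(x + 3)(x + 4); at x=5 this is -288, so x increases.
∂psi/∂y = -36(y - 3)(y - 2)(y + 3); at y=5 this is -1728, so y increases.
The x-coordinate has no critical point in that direction and runs off to infinity.

diverges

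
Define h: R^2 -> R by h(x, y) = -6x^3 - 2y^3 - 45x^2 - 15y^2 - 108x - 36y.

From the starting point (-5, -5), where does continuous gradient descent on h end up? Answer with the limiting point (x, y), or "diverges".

(-3, -3)

h is separable, so gradient descent decouples: x follows -∂h/∂x, y follows -∂h/∂y.
∂h/∂x = -18(x + 2)(x + 3); at x=-5 this is -108, so x increases.
∂h/∂y = -6(y + 2)(y + 3); at y=-5 this is -36, so y increases.
x converges to its nearest critical value -3 (a local min of the x-part); y converges to -3. The iterate converges to (-3, -3).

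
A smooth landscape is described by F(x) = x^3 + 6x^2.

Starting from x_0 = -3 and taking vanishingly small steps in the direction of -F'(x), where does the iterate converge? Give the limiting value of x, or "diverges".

0

F'(x) = 3x(x + 4), so F'(-3) = -9.
Gradient descent moves in the -F' direction, i.e. x is increasing.
The nearest critical point in that direction is x = 0, where F'' = 12 > 0 (a local minimum). The iterate converges there.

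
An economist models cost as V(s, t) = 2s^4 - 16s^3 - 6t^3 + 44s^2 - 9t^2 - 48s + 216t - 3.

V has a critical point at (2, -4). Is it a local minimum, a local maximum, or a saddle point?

saddle point

The mixed partial ∂²V/∂s∂t is 0, so the Hessian at any point is diag(V_ss, V_tt) = diag(8(3s^2 - 12s + 11), -18(2t + 1)).
At (2, -4): H = diag(-8, 126).
The eigenvalues have opposite signs, so H is indefinite: a saddle point.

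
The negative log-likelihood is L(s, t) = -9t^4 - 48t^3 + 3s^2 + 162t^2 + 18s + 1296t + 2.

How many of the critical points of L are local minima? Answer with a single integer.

L separates as a function of s plus a function of t, so ∇L=0 decouples.
∂L/∂s = 6(s + 3) = 0 at s ∈ {-3}; ∂L/∂t = -36(t - 3)(t + 3)(t + 4) = 0 at t ∈ {-4, -3, 3}.
The Hessian is diagonal: diag(L_ss, L_tt). Second derivatives: L_ss(-3)=6; L_tt(-4)=-252, L_tt(-3)=216, L_tt(3)=-1512.
Local minima occur where both diagonal entries positive: (-3, -3). Count: 1.

1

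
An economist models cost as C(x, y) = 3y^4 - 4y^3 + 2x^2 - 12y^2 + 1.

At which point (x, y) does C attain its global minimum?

C(x,y) separates as P(x) + Q(y) + 1, so its minimum is min P + min Q + 1.
P'(x) = 4x vanishes at x ∈ {0}; Q'(y) = 12y(y - 2)(y + 1) vanishes at y ∈ {-1, 0, 2}.
Local minima of P (where P''>0): P(0)=0. Local minima of Q: Q(-1)=-5, Q(2)=-32.
So the global minimum of C is P(0) + Q(2) + 1 = 0 − 32 + 1 = -31, attained at (0, 2).

(0, 2)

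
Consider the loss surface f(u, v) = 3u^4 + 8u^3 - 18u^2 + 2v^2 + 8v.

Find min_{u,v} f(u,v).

f(u,v) separates as P(u) + Q(v), so its minimum is min P + min Q.
P'(u) = 12u(u - 1)(u + 3) vanishes at u ∈ {-3, 0, 1}; Q'(v) = 4v + 8 vanishes at v ∈ {-2}.
Local minima of P (where P''>0): P(-3)=-135, P(1)=-7. Local minima of Q: Q(-2)=-8.
So the global minimum of f is P(-3) + Q(-2) = -135 − 8 = -143, attained at (-3, -2).

-143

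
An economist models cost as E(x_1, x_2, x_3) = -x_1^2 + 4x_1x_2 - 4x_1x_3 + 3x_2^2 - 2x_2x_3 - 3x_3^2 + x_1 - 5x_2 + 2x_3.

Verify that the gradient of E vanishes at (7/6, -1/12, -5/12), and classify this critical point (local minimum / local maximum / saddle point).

saddle point

∇E = (-2x_1 + 4x_2 - 4x_3 + 1, 4x_1 + 6x_2 - 2x_3 - 5, -4x_1 - 2x_2 - 6x_3 + 2); substituting (7/6, -1/12, -5/12) gives ∇E = (0, 0, 0), so (7/6, -1/12, -5/12) is indeed a critical point.
The Hessian is constant: H = [[-2, 4, -4], [4, 6, -2], [-4, -2, -6]].
Leading principal minors: Δ₁ = -2, Δ₂ = -28, Δ₃ = 144.
The minors fit neither the all-positive nor the alternating-sign pattern, so H is indefinite: a saddle point.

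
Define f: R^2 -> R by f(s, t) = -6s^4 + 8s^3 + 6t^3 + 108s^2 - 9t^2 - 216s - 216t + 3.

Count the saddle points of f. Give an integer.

f separates as a function of s plus a function of t, so ∇f=0 decouples.
∂f/∂s = -24(s - 3)(s - 1)(s + 3) = 0 at s ∈ {-3, 1, 3}; ∂f/∂t = 18(t - 4)(t + 3) = 0 at t ∈ {-3, 4}.
The Hessian is diagonal: diag(f_ss, f_tt). Second derivatives: f_ss(-3)=-576, f_ss(1)=192, f_ss(3)=-288; f_tt(-3)=-126, f_tt(4)=126.
Saddle points occur where the two diagonal entries have opposite signs: (-3, 4), (1, -3), (3, 4). Count: 3.

3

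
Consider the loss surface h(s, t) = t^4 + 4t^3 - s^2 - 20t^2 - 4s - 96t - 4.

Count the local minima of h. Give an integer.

0

h separates as a function of s plus a function of t, so ∇h=0 decouples.
∂h/∂s = -2(s + 2) = 0 at s ∈ {-2}; ∂h/∂t = 4(t - 3)(t + 2)(t + 4) = 0 at t ∈ {-4, -2, 3}.
The Hessian is diagonal: diag(h_ss, h_tt). Second derivatives: h_ss(-2)=-2; h_tt(-4)=56, h_tt(-2)=-40, h_tt(3)=140.
Local minima occur where both diagonal entries positive: none. Count: 0.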